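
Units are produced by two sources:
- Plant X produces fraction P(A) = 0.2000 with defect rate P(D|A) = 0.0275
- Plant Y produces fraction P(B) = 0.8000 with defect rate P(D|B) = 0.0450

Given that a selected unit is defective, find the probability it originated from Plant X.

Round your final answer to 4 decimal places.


Let A = from Plant X, D = defective

Given:
- P(A) = 0.2000, P(B) = 0.8000
- P(D|A) = 0.0275, P(D|B) = 0.0450

Step 1: Find P(D)
P(D) = P(D|A)P(A) + P(D|B)P(B)
     = 0.0275 × 0.2000 + 0.0450 × 0.8000
     = 0.00550000 + 0.03600000
     = 0.04150000

Step 2: Apply Bayes' theorem
P(A|D) = P(D|A)P(A) / P(D)
       = 0.00550000 / 0.04150000
       = 0.1325


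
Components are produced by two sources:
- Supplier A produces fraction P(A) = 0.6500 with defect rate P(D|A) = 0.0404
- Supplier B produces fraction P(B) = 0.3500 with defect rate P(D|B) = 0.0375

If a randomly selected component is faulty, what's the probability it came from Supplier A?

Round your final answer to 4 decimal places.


Let A = from Supplier A, D = faulty

Given:
- P(A) = 0.6500, P(B) = 0.3500
- P(D|A) = 0.0404, P(D|B) = 0.0375

Step 1: Find P(D)
P(D) = P(D|A)P(A) + P(D|B)P(B)
     = 0.0404 × 0.6500 + 0.0375 × 0.3500
     = 0.02626000 + 0.01312500
     = 0.03938500

Step 2: Apply Bayes' theorem
P(A|D) = P(D|A)P(A) / P(D)
       = 0.02626000 / 0.03938500
       = 0.6668


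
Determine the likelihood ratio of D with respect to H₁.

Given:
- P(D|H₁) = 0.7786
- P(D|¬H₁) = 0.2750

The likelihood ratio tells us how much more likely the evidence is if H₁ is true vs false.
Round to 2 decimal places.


Likelihood Ratio (LR) = P(D|H₁) / P(D|¬H₁)

LR = 0.7786 / 0.2750
   = 2.83

The evidence is 2.83 times more likely if H₁ is true than if H₁ is false.
LR > 1, so observing D raises the odds in favor of H₁.


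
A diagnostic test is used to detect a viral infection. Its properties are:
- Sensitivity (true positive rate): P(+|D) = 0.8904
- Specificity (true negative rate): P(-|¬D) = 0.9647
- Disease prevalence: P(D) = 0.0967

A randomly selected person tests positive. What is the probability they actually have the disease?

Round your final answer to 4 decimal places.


Let D = has disease, + = positive test

Given:
- P(D) = 0.0967 (prevalence)
- P(+|D) = 0.8904 (sensitivity)
- P(-|¬D) = 0.9647 (specificity)
- P(+|¬D) = 0.0353 (false positive rate = 1 - specificity)

Step 1: Find P(+)
P(+) = P(+|D)P(D) + P(+|¬D)P(¬D)
     = 0.8904 × 0.0967 + 0.0353 × 0.9033
     = 0.08610168 + 0.03188649
     = 0.11798817

Step 2: Apply Bayes' theorem for P(D|+)
P(D|+) = P(+|D)P(D) / P(+)
       = 0.08610168 / 0.11798817
       = 0.7297


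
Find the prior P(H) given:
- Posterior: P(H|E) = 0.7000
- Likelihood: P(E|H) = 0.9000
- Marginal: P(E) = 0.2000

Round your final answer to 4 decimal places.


From Bayes' theorem: P(H|E) = P(E|H) × P(H) / P(E)

Rearranging for P(H):
P(H) = P(H|E) × P(E) / P(E|H)
     = 0.7000 × 0.2000 / 0.9000
     = 0.14000000 / 0.9000
     = 0.1556


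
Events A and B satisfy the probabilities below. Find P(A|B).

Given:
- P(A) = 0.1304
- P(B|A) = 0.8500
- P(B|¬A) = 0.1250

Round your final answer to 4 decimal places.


Bayes' theorem: P(A|B) = P(B|A) × P(A) / P(B)

Step 1: Calculate P(B) using law of total probability
P(B) = P(B|A)P(A) + P(B|¬A)P(¬A)
     = 0.8500 × 0.1304 + 0.1250 × 0.8696
     = 0.11084000 + 0.10870000
     = 0.21954000

Step 2: Apply Bayes' theorem
P(A|B) = P(B|A) × P(A) / P(B)
       = 0.11084000 / 0.21954000
       = 0.5049


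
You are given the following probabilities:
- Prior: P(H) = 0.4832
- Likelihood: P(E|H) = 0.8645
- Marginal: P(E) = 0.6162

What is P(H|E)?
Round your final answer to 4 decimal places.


Using Bayes' theorem:

P(H|E) = P(E|H) × P(H) / P(E)
       = 0.8645 × 0.4832 / 0.6162
       = 0.41772640 / 0.6162
       = 0.6779

The evidence strengthens our belief in H.
Prior: 0.4832 → Posterior: 0.6779


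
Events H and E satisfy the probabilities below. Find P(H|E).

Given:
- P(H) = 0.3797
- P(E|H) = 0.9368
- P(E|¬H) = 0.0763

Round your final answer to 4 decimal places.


Bayes' theorem: P(H|E) = P(E|H) × P(H) / P(E)

Step 1: Calculate P(E) using law of total probability
P(E) = P(E|H)P(H) + P(E|¬H)P(¬H)
     = 0.9368 × 0.3797 + 0.0763 × 0.6203
     = 0.35570296 + 0.04732889
     = 0.40303185

Step 2: Apply Bayes' theorem
P(H|E) = P(E|H) × P(H) / P(E)
       = 0.35570296 / 0.40303185
       = 0.8826


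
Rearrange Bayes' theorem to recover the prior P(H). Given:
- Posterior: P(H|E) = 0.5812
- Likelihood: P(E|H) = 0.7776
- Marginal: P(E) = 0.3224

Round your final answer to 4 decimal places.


From Bayes' theorem: P(H|E) = P(E|H) × P(H) / P(E)

Rearranging for P(H):
P(H) = P(H|E) × P(E) / P(E|H)
     = 0.5812 × 0.3224 / 0.7776
     = 0.18737888 / 0.7776
     = 0.2410


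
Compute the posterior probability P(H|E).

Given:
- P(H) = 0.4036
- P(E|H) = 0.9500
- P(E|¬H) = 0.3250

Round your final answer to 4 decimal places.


Bayes' theorem: P(H|E) = P(E|H) × P(H) / P(E)

Step 1: Calculate P(E) using law of total probability
P(E) = P(E|H)P(H) + P(E|¬H)P(¬H)
     = 0.9500 × 0.4036 + 0.3250 × 0.5964
     = 0.38342000 + 0.19383000
     = 0.57725000

Step 2: Apply Bayes' theorem
P(H|E) = P(E|H) × P(H) / P(E)
       = 0.38342000 / 0.57725000
       = 0.6642


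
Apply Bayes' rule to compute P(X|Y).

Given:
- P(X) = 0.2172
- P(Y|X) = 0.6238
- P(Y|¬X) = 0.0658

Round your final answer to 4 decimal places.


Bayes' theorem: P(X|Y) = P(Y|X) × P(X) / P(Y)

Step 1: Calculate P(Y) using law of total probability
P(Y) = P(Y|X)P(X) + P(Y|¬X)P(¬X)
     = 0.6238 × 0.2172 + 0.0658 × 0.7828
     = 0.13548936 + 0.05150824
     = 0.18699760

Step 2: Apply Bayes' theorem
P(X|Y) = P(Y|X) × P(X) / P(Y)
       = 0.13548936 / 0.18699760
       = 0.7246


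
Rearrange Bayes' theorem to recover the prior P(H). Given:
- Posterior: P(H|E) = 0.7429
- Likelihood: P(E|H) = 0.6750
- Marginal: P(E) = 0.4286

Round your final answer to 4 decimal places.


From Bayes' theorem: P(H|E) = P(E|H) × P(H) / P(E)

Rearranging for P(H):
P(H) = P(H|E) × P(E) / P(E|H)
     = 0.7429 × 0.4286 / 0.6750
     = 0.31840694 / 0.6750
     = 0.4717


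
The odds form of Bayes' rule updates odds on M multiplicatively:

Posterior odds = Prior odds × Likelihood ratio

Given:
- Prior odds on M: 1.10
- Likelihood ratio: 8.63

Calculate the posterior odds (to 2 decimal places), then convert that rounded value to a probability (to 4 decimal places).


Step 1: Calculate posterior odds
Posterior odds = Prior odds × LR
               = 1.10 × 8.63
               = 9.49

Step 2: Convert to probability
P(M|E) = Posterior odds / (1 + Posterior odds)
       = 9.49 / (1 + 9.49)
       = 9.49 / 10.49
       = 0.9047

The evidence increased P(M) from 0.5238 to 0.9047.


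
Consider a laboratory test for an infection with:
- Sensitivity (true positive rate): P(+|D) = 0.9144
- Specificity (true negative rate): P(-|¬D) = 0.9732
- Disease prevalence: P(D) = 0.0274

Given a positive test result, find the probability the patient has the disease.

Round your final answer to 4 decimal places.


Let D = has disease, + = positive test

Given:
- P(D) = 0.0274 (prevalence)
- P(+|D) = 0.9144 (sensitivity)
- P(-|¬D) = 0.9732 (specificity)
- P(+|¬D) = 0.0268 (false positive rate = 1 - specificity)

Step 1: Find P(+)
P(+) = P(+|D)P(D) + P(+|¬D)P(¬D)
     = 0.9144 × 0.0274 + 0.0268 × 0.9726
     = 0.02505456 + 0.02606568
     = 0.05112024

Step 2: Apply Bayes' theorem for P(D|+)
P(D|+) = P(+|D)P(D) / P(+)
       = 0.02505456 / 0.05112024
       = 0.4901


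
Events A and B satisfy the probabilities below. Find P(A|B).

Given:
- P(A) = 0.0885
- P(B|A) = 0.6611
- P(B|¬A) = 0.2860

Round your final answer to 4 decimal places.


Bayes' theorem: P(A|B) = P(B|A) × P(A) / P(B)

Step 1: Calculate P(B) using law of total probability
P(B) = P(B|A)P(A) + P(B|¬A)P(¬A)
     = 0.6611 × 0.0885 + 0.2860 × 0.9115
     = 0.05850735 + 0.26068900
     = 0.31919635

Step 2: Apply Bayes' theorem
P(A|B) = P(B|A) × P(A) / P(B)
       = 0.05850735 / 0.31919635
       = 0.1833


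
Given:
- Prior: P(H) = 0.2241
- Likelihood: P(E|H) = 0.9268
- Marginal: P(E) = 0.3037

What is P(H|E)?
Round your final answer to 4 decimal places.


Using Bayes' theorem:

P(H|E) = P(E|H) × P(H) / P(E)
       = 0.9268 × 0.2241 / 0.3037
       = 0.20769588 / 0.3037
       = 0.6839

The evidence strengthens our belief in H.
Prior: 0.2241 → Posterior: 0.6839


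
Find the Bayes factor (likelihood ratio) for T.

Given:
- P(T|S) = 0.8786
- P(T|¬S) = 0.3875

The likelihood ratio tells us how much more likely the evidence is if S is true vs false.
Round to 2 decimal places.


Likelihood Ratio (LR) = P(T|S) / P(T|¬S)

LR = 0.8786 / 0.3875
   = 2.27

The evidence is 2.27 times more likely if S is true than if S is false.
Because LR exceeds 1, T is evidence for S.


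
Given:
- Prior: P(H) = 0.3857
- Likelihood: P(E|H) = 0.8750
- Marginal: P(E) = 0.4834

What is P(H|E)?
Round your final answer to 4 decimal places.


Using Bayes' theorem:

P(H|E) = P(E|H) × P(H) / P(E)
       = 0.8750 × 0.3857 / 0.4834
       = 0.33748750 / 0.4834
       = 0.6982

The evidence strengthens our belief in H.
Prior: 0.3857 → Posterior: 0.6982


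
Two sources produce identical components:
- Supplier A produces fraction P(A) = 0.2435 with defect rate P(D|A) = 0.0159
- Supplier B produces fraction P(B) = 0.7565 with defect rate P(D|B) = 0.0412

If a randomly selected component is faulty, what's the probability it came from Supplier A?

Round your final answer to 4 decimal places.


Let A = from Supplier A, D = faulty

Given:
- P(A) = 0.2435, P(B) = 0.7565
- P(D|A) = 0.0159, P(D|B) = 0.0412

Step 1: Find P(D)
P(D) = P(D|A)P(A) + P(D|B)P(B)
     = 0.0159 × 0.2435 + 0.0412 × 0.7565
     = 0.00387165 + 0.03116780
     = 0.03503945

Step 2: Apply Bayes' theorem
P(A|D) = P(D|A)P(A) / P(D)
       = 0.00387165 / 0.03503945
       = 0.1105


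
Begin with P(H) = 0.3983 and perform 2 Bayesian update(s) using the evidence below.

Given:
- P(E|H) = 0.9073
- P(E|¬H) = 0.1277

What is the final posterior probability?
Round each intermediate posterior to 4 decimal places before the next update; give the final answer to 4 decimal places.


Sequential Bayesian updating:

Initial prior: P(H) = 0.3983

Update 1:
  P(E) = 0.9073 × 0.3983 + 0.1277 × 0.6017 = 0.36137759 + 0.07683709 = 0.43821468
  P(H|E) = 0.36137759 / 0.43821468 = 0.8247

Update 2:
  P(E) = 0.9073 × 0.8247 + 0.1277 × 0.1753 = 0.74825031 + 0.02238581 = 0.77063612
  P(H|E) = 0.74825031 / 0.77063612 = 0.9710

Final posterior: 0.9710


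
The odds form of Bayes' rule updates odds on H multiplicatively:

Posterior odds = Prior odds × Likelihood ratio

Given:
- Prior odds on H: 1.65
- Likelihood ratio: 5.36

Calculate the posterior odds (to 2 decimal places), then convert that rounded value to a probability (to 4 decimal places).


Step 1: Calculate posterior odds
Posterior odds = Prior odds × LR
               = 1.65 × 5.36
               = 8.84

Step 2: Convert to probability
P(H|E) = Posterior odds / (1 + Posterior odds)
       = 8.84 / (1 + 8.84)
       = 8.84 / 9.84
       = 0.8984

The evidence increased P(H) from 0.6226 to 0.8984.


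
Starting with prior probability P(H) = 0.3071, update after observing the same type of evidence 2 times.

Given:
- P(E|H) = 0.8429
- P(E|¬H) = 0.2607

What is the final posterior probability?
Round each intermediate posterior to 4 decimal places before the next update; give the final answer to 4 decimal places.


Sequential Bayesian updating:

Initial prior: P(H) = 0.3071

Update 1:
  P(E) = 0.8429 × 0.3071 + 0.2607 × 0.6929 = 0.25885459 + 0.18063903 = 0.43949362
  P(H|E) = 0.25885459 / 0.43949362 = 0.5890

Update 2:
  P(E) = 0.8429 × 0.5890 + 0.2607 × 0.4110 = 0.49646810 + 0.10714770 = 0.60361580
  P(H|E) = 0.49646810 / 0.60361580 = 0.8225

Final posterior: 0.8225


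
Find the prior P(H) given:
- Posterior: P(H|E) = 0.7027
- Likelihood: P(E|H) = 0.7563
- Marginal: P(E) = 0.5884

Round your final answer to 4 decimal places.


From Bayes' theorem: P(H|E) = P(E|H) × P(H) / P(E)

Rearranging for P(H):
P(H) = P(H|E) × P(E) / P(E|H)
     = 0.7027 × 0.5884 / 0.7563
     = 0.41346868 / 0.7563
     = 0.5467


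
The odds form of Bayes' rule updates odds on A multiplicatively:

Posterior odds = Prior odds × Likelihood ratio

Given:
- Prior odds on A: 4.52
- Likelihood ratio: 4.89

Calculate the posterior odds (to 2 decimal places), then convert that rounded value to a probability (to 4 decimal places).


Step 1: Calculate posterior odds
Posterior odds = Prior odds × LR
               = 4.52 × 4.89
               = 22.10

Step 2: Convert to probability
P(A|E) = Posterior odds / (1 + Posterior odds)
       = 22.10 / (1 + 22.10)
       = 22.10 / 23.10
       = 0.9567

The evidence increased P(A) from 0.8188 to 0.9567.


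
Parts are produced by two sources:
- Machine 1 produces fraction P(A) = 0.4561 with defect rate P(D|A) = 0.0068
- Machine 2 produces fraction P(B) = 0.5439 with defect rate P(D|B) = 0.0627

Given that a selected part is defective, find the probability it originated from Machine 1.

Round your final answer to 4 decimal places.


Let A = from Machine 1, D = defective

Given:
- P(A) = 0.4561, P(B) = 0.5439
- P(D|A) = 0.0068, P(D|B) = 0.0627

Step 1: Find P(D)
P(D) = P(D|A)P(A) + P(D|B)P(B)
     = 0.0068 × 0.4561 + 0.0627 × 0.5439
     = 0.00310148 + 0.03410253
     = 0.03720401

Step 2: Apply Bayes' theorem
P(A|D) = P(D|A)P(A) / P(D)
       = 0.00310148 / 0.03720401
       = 0.0834


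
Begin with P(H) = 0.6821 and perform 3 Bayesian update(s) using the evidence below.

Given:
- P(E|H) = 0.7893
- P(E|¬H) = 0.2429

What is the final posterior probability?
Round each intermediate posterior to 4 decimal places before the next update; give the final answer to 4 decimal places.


Sequential Bayesian updating:

Initial prior: P(H) = 0.6821

Update 1:
  P(E) = 0.7893 × 0.6821 + 0.2429 × 0.3179 = 0.53838153 + 0.07721791 = 0.61559944
  P(H|E) = 0.53838153 / 0.61559944 = 0.8746

Update 2:
  P(E) = 0.7893 × 0.8746 + 0.2429 × 0.1254 = 0.69032178 + 0.03045966 = 0.72078144
  P(H|E) = 0.69032178 / 0.72078144 = 0.9577

Update 3:
  P(E) = 0.7893 × 0.9577 + 0.2429 × 0.0423 = 0.75591261 + 0.01027467 = 0.76618728
  P(H|E) = 0.75591261 / 0.76618728 = 0.9866

Final posterior: 0.9866


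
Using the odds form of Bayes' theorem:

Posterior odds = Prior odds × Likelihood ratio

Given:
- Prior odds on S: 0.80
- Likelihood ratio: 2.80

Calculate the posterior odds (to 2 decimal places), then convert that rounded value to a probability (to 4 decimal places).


Step 1: Calculate posterior odds
Posterior odds = Prior odds × LR
               = 0.80 × 2.80
               = 2.24

Step 2: Convert to probability
P(S|E) = Posterior odds / (1 + Posterior odds)
       = 2.24 / (1 + 2.24)
       = 2.24 / 3.24
       = 0.6914

The evidence increased P(S) from 0.4444 to 0.6914.


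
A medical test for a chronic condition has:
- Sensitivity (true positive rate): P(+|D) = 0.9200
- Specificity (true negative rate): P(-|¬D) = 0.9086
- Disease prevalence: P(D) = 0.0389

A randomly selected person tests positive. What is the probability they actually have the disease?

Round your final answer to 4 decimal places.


Let D = has disease, + = positive test

Given:
- P(D) = 0.0389 (prevalence)
- P(+|D) = 0.9200 (sensitivity)
- P(-|¬D) = 0.9086 (specificity)
- P(+|¬D) = 0.0914 (false positive rate = 1 - specificity)

Step 1: Find P(+)
P(+) = P(+|D)P(D) + P(+|¬D)P(¬D)
     = 0.9200 × 0.0389 + 0.0914 × 0.9611
     = 0.03578800 + 0.08784454
     = 0.12363254

Step 2: Apply Bayes' theorem for P(D|+)
P(D|+) = P(+|D)P(D) / P(+)
       = 0.03578800 / 0.12363254
       = 0.2895


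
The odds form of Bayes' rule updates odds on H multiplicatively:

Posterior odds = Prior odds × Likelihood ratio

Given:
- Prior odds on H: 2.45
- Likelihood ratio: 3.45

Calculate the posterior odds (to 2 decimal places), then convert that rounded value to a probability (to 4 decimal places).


Step 1: Calculate posterior odds
Posterior odds = Prior odds × LR
               = 2.45 × 3.45
               = 8.45

Step 2: Convert to probability
P(H|E) = Posterior odds / (1 + Posterior odds)
       = 8.45 / (1 + 8.45)
       = 8.45 / 9.45
       = 0.8942

The evidence increased P(H) from 0.7101 to 0.8942.


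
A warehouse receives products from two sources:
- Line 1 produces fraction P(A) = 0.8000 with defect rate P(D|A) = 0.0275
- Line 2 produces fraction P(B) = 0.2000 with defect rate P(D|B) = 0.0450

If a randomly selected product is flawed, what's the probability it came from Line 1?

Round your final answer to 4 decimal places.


Let A = from Line 1, D = flawed

Given:
- P(A) = 0.8000, P(B) = 0.2000
- P(D|A) = 0.0275, P(D|B) = 0.0450

Step 1: Find P(D)
P(D) = P(D|A)P(A) + P(D|B)P(B)
     = 0.0275 × 0.8000 + 0.0450 × 0.2000
     = 0.02200000 + 0.00900000
     = 0.03100000

Step 2: Apply Bayes' theorem
P(A|D) = P(D|A)P(A) / P(D)
       = 0.02200000 / 0.03100000
       = 0.7097


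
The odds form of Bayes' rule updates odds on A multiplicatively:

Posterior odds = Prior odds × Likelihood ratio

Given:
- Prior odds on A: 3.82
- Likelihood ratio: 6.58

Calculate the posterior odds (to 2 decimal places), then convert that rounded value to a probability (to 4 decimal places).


Step 1: Calculate posterior odds
Posterior odds = Prior odds × LR
               = 3.82 × 6.58
               = 25.14

Step 2: Convert to probability
P(A|E) = Posterior odds / (1 + Posterior odds)
       = 25.14 / (1 + 25.14)
       = 25.14 / 26.14
       = 0.9617

The evidence increased P(A) from 0.7925 to 0.9617.


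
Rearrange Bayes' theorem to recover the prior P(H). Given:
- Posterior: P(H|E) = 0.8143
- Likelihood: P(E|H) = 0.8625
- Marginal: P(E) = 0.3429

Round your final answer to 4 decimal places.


From Bayes' theorem: P(H|E) = P(E|H) × P(H) / P(E)

Rearranging for P(H):
P(H) = P(H|E) × P(E) / P(E|H)
     = 0.8143 × 0.3429 / 0.8625
     = 0.27922347 / 0.8625
     = 0.3237


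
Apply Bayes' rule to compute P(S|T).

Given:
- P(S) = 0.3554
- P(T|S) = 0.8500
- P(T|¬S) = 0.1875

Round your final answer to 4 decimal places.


Bayes' theorem: P(S|T) = P(T|S) × P(S) / P(T)

Step 1: Calculate P(T) using law of total probability
P(T) = P(T|S)P(S) + P(T|¬S)P(¬S)
     = 0.8500 × 0.3554 + 0.1875 × 0.6446
     = 0.30209000 + 0.12086250
     = 0.42295250

Step 2: Apply Bayes' theorem
P(S|T) = P(T|S) × P(S) / P(T)
       = 0.30209000 / 0.42295250
       = 0.7142


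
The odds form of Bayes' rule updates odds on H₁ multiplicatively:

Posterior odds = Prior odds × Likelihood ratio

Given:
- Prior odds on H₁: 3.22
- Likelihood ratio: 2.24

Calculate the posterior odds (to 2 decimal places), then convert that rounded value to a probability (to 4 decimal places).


Step 1: Calculate posterior odds
Posterior odds = Prior odds × LR
               = 3.22 × 2.24
               = 7.21

Step 2: Convert to probability
P(H₁|E) = Posterior odds / (1 + Posterior odds)
       = 7.21 / (1 + 7.21)
       = 7.21 / 8.21
       = 0.8782

The evidence increased P(H₁) from 0.7630 to 0.8782.


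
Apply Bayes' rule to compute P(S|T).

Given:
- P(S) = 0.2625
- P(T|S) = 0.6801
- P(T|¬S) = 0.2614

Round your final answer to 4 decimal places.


Bayes' theorem: P(S|T) = P(T|S) × P(S) / P(T)

Step 1: Calculate P(T) using law of total probability
P(T) = P(T|S)P(S) + P(T|¬S)P(¬S)
     = 0.6801 × 0.2625 + 0.2614 × 0.7375
     = 0.17852625 + 0.19278250
     = 0.37130875

Step 2: Apply Bayes' theorem
P(S|T) = P(T|S) × P(S) / P(T)
       = 0.17852625 / 0.37130875
       = 0.4808


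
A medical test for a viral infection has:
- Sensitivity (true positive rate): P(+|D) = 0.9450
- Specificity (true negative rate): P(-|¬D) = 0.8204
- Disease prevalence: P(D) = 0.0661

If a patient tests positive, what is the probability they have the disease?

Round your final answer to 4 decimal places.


Let D = has disease, + = positive test

Given:
- P(D) = 0.0661 (prevalence)
- P(+|D) = 0.9450 (sensitivity)
- P(-|¬D) = 0.8204 (specificity)
- P(+|¬D) = 0.1796 (false positive rate = 1 - specificity)

Step 1: Find P(+)
P(+) = P(+|D)P(D) + P(+|¬D)P(¬D)
     = 0.9450 × 0.0661 + 0.1796 × 0.9339
     = 0.06246450 + 0.16772844
     = 0.23019294

Step 2: Apply Bayes' theorem for P(D|+)
P(D|+) = P(+|D)P(D) / P(+)
       = 0.06246450 / 0.23019294
       = 0.2714


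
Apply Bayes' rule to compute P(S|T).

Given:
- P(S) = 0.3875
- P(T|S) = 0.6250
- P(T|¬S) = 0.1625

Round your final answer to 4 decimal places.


Bayes' theorem: P(S|T) = P(T|S) × P(S) / P(T)

Step 1: Calculate P(T) using law of total probability
P(T) = P(T|S)P(S) + P(T|¬S)P(¬S)
     = 0.6250 × 0.3875 + 0.1625 × 0.6125
     = 0.24218750 + 0.09953125
     = 0.34171875

Step 2: Apply Bayes' theorem
P(S|T) = P(T|S) × P(S) / P(T)
       = 0.24218750 / 0.34171875
       = 0.7087


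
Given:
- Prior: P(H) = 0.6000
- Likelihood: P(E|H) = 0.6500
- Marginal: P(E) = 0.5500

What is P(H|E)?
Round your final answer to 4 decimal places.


Using Bayes' theorem:

P(H|E) = P(E|H) × P(H) / P(E)
       = 0.6500 × 0.6000 / 0.5500
       = 0.39000000 / 0.5500
       = 0.7091

The evidence strengthens our belief in H.
Prior: 0.6000 → Posterior: 0.7091


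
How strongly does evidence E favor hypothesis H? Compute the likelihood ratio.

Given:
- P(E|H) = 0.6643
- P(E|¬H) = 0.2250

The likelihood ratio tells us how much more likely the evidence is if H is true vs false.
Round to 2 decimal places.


Likelihood Ratio (LR) = P(E|H) / P(E|¬H)

LR = 0.6643 / 0.2250
   = 2.95

The evidence is 2.95 times more likely if H is true than if H is false.
LR > 1, so observing E raises the odds in favor of H.


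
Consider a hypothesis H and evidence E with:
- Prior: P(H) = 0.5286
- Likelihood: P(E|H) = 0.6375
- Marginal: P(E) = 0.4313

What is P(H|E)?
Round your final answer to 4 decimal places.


Using Bayes' theorem:

P(H|E) = P(E|H) × P(H) / P(E)
       = 0.6375 × 0.5286 / 0.4313
       = 0.33698250 / 0.4313
       = 0.7813

The evidence strengthens our belief in H.
Prior: 0.5286 → Posterior: 0.7813


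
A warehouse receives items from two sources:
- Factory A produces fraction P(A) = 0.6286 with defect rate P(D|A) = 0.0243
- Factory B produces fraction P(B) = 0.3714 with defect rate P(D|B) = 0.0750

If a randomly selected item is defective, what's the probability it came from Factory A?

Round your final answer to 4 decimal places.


Let A = from Factory A, D = defective

Given:
- P(A) = 0.6286, P(B) = 0.3714
- P(D|A) = 0.0243, P(D|B) = 0.0750

Step 1: Find P(D)
P(D) = P(D|A)P(A) + P(D|B)P(B)
     = 0.0243 × 0.6286 + 0.0750 × 0.3714
     = 0.01527498 + 0.02785500
     = 0.04312998

Step 2: Apply Bayes' theorem
P(A|D) = P(D|A)P(A) / P(D)
       = 0.01527498 / 0.04312998
       = 0.3542


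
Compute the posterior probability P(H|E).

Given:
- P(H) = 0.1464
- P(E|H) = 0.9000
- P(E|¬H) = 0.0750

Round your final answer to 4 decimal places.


Bayes' theorem: P(H|E) = P(E|H) × P(H) / P(E)

Step 1: Calculate P(E) using law of total probability
P(E) = P(E|H)P(H) + P(E|¬H)P(¬H)
     = 0.9000 × 0.1464 + 0.0750 × 0.8536
     = 0.13176000 + 0.06402000
     = 0.19578000

Step 2: Apply Bayes' theorem
P(H|E) = P(E|H) × P(H) / P(E)
       = 0.13176000 / 0.19578000
       = 0.6730


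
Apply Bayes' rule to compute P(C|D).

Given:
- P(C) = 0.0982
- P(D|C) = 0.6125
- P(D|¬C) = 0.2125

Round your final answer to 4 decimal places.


Bayes' theorem: P(C|D) = P(D|C) × P(C) / P(D)

Step 1: Calculate P(D) using law of total probability
P(D) = P(D|C)P(C) + P(D|¬C)P(¬C)
     = 0.6125 × 0.0982 + 0.2125 × 0.9018
     = 0.06014750 + 0.19163250
     = 0.25178000

Step 2: Apply Bayes' theorem
P(C|D) = P(D|C) × P(C) / P(D)
       = 0.06014750 / 0.25178000
       = 0.2389


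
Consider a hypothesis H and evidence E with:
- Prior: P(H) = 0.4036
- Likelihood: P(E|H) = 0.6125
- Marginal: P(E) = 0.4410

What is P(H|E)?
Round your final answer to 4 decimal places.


Using Bayes' theorem:

P(H|E) = P(E|H) × P(H) / P(E)
       = 0.6125 × 0.4036 / 0.4410
       = 0.24720500 / 0.4410
       = 0.5606

The evidence strengthens our belief in H.
Prior: 0.4036 → Posterior: 0.5606


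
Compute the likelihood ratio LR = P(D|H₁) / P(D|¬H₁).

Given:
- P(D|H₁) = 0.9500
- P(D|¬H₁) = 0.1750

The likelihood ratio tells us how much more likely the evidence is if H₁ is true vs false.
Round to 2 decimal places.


Likelihood Ratio (LR) = P(D|H₁) / P(D|¬H₁)

LR = 0.9500 / 0.1750
   = 5.43

The evidence is 5.43 times more likely if H₁ is true than if H₁ is false.
Because LR exceeds 1, D is evidence for H₁.


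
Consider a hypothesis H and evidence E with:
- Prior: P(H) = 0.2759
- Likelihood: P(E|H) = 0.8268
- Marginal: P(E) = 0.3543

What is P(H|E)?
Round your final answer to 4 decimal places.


Using Bayes' theorem:

P(H|E) = P(E|H) × P(H) / P(E)
       = 0.8268 × 0.2759 / 0.3543
       = 0.22811412 / 0.3543
       = 0.6438

The evidence strengthens our belief in H.
Prior: 0.2759 → Posterior: 0.6438


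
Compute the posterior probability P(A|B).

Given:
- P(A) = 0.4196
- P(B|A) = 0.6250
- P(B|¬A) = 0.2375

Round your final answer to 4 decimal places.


Bayes' theorem: P(A|B) = P(B|A) × P(A) / P(B)

Step 1: Calculate P(B) using law of total probability
P(B) = P(B|A)P(A) + P(B|¬A)P(¬A)
     = 0.6250 × 0.4196 + 0.2375 × 0.5804
     = 0.26225000 + 0.13784500
     = 0.40009500

Step 2: Apply Bayes' theorem
P(A|B) = P(B|A) × P(A) / P(B)
       = 0.26225000 / 0.40009500
       = 0.6555


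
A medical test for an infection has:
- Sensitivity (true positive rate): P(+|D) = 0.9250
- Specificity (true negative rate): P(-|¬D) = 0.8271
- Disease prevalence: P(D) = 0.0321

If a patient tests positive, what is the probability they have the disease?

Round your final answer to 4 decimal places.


Let D = has disease, + = positive test

Given:
- P(D) = 0.0321 (prevalence)
- P(+|D) = 0.9250 (sensitivity)
- P(-|¬D) = 0.8271 (specificity)
- P(+|¬D) = 0.1729 (false positive rate = 1 - specificity)

Step 1: Find P(+)
P(+) = P(+|D)P(D) + P(+|¬D)P(¬D)
     = 0.9250 × 0.0321 + 0.1729 × 0.9679
     = 0.02969250 + 0.16734991
     = 0.19704241

Step 2: Apply Bayes' theorem for P(D|+)
P(D|+) = P(+|D)P(D) / P(+)
       = 0.02969250 / 0.19704241
       = 0.1507


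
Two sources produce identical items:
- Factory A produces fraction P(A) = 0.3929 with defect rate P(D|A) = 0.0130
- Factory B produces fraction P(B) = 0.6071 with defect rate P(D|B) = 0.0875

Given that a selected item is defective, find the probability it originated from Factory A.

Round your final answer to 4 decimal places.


Let A = from Factory A, D = defective

Given:
- P(A) = 0.3929, P(B) = 0.6071
- P(D|A) = 0.0130, P(D|B) = 0.0875

Step 1: Find P(D)
P(D) = P(D|A)P(A) + P(D|B)P(B)
     = 0.0130 × 0.3929 + 0.0875 × 0.6071
     = 0.00510770 + 0.05312125
     = 0.05822895

Step 2: Apply Bayes' theorem
P(A|D) = P(D|A)P(A) / P(D)
       = 0.00510770 / 0.05822895
       = 0.0877


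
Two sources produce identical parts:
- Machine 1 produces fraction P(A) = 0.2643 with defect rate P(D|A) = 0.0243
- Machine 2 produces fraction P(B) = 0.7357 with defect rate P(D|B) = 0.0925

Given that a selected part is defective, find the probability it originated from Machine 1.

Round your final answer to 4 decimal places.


Let A = from Machine 1, D = defective

Given:
- P(A) = 0.2643, P(B) = 0.7357
- P(D|A) = 0.0243, P(D|B) = 0.0925

Step 1: Find P(D)
P(D) = P(D|A)P(A) + P(D|B)P(B)
     = 0.0243 × 0.2643 + 0.0925 × 0.7357
     = 0.00642249 + 0.06805225
     = 0.07447474

Step 2: Apply Bayes' theorem
P(A|D) = P(D|A)P(A) / P(D)
       = 0.00642249 / 0.07447474
       = 0.0862


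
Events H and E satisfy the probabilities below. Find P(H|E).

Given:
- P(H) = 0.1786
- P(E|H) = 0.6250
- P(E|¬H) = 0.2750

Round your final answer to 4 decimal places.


Bayes' theorem: P(H|E) = P(E|H) × P(H) / P(E)

Step 1: Calculate P(E) using law of total probability
P(E) = P(E|H)P(H) + P(E|¬H)P(¬H)
     = 0.6250 × 0.1786 + 0.2750 × 0.8214
     = 0.11162500 + 0.22588500
     = 0.33751000

Step 2: Apply Bayes' theorem
P(H|E) = P(E|H) × P(H) / P(E)
       = 0.11162500 / 0.33751000
       = 0.3307


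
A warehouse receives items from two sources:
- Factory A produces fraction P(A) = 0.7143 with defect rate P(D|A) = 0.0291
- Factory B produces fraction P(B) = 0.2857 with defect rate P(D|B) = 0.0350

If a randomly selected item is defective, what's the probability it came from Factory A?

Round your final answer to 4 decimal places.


Let A = from Factory A, D = defective

Given:
- P(A) = 0.7143, P(B) = 0.2857
- P(D|A) = 0.0291, P(D|B) = 0.0350

Step 1: Find P(D)
P(D) = P(D|A)P(A) + P(D|B)P(B)
     = 0.0291 × 0.7143 + 0.0350 × 0.2857
     = 0.02078613 + 0.00999950
     = 0.03078563

Step 2: Apply Bayes' theorem
P(A|D) = P(D|A)P(A) / P(D)
       = 0.02078613 / 0.03078563
       = 0.6752


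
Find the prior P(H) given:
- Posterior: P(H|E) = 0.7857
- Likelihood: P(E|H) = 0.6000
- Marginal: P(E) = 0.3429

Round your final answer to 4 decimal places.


From Bayes' theorem: P(H|E) = P(E|H) × P(H) / P(E)

Rearranging for P(H):
P(H) = P(H|E) × P(E) / P(E|H)
     = 0.7857 × 0.3429 / 0.6000
     = 0.26941653 / 0.6000
     = 0.4490


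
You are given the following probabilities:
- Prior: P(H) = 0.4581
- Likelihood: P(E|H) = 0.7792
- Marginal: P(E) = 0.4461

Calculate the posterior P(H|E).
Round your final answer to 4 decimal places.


Using Bayes' theorem:

P(H|E) = P(E|H) × P(H) / P(E)
       = 0.7792 × 0.4581 / 0.4461
       = 0.35695152 / 0.4461
       = 0.8002

The evidence strengthens our belief in H.
Prior: 0.4581 → Posterior: 0.8002


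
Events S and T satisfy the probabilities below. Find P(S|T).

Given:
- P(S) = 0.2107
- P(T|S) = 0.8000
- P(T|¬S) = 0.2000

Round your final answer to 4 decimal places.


Bayes' theorem: P(S|T) = P(T|S) × P(S) / P(T)

Step 1: Calculate P(T) using law of total probability
P(T) = P(T|S)P(S) + P(T|¬S)P(¬S)
     = 0.8000 × 0.2107 + 0.2000 × 0.7893
     = 0.16856000 + 0.15786000
     = 0.32642000

Step 2: Apply Bayes' theorem
P(S|T) = P(T|S) × P(S) / P(T)
       = 0.16856000 / 0.32642000
       = 0.5164


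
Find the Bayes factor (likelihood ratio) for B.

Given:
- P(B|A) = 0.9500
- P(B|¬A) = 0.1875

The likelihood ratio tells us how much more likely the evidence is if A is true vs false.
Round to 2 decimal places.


Likelihood Ratio (LR) = P(B|A) / P(B|¬A)

LR = 0.9500 / 0.1875
   = 5.07

The evidence is 5.07 times more likely if A is true than if A is false.
Since LR > 1, the evidence supports A over ¬A.


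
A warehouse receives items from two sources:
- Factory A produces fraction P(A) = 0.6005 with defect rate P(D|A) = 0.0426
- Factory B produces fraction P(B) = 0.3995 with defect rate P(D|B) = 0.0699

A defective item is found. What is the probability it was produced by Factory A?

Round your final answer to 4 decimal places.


Let A = from Factory A, D = defective

Given:
- P(A) = 0.6005, P(B) = 0.3995
- P(D|A) = 0.0426, P(D|B) = 0.0699

Step 1: Find P(D)
P(D) = P(D|A)P(A) + P(D|B)P(B)
     = 0.0426 × 0.6005 + 0.0699 × 0.3995
     = 0.02558130 + 0.02792505
     = 0.05350635

Step 2: Apply Bayes' theorem
P(A|D) = P(D|A)P(A) / P(D)
       = 0.02558130 / 0.05350635
       = 0.4781


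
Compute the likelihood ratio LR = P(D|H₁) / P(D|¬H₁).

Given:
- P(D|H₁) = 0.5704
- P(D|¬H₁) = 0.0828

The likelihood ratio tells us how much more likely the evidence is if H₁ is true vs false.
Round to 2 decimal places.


Likelihood Ratio (LR) = P(D|H₁) / P(D|¬H₁)

LR = 0.5704 / 0.0828
   = 6.89

The evidence is 6.89 times more likely if H₁ is true than if H₁ is false.
Since LR > 1, the evidence supports H₁ over ¬H₁.


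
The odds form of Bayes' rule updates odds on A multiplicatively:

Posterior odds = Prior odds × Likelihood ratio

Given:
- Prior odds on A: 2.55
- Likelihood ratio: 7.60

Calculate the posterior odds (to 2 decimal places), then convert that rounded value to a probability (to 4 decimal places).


Step 1: Calculate posterior odds
Posterior odds = Prior odds × LR
               = 2.55 × 7.60
               = 19.38

Step 2: Convert to probability
P(A|E) = Posterior odds / (1 + Posterior odds)
       = 19.38 / (1 + 19.38)
       = 19.38 / 20.38
       = 0.9509

The evidence increased P(A) from 0.7183 to 0.9509.


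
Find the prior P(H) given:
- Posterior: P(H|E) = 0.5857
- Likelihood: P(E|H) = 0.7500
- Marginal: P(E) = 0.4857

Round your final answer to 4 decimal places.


From Bayes' theorem: P(H|E) = P(E|H) × P(H) / P(E)

Rearranging for P(H):
P(H) = P(H|E) × P(E) / P(E|H)
     = 0.5857 × 0.4857 / 0.7500
     = 0.28447449 / 0.7500
     = 0.3793


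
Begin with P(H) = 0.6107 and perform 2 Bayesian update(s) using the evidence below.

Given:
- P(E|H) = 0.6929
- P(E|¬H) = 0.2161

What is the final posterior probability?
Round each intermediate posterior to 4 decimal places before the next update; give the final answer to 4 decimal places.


Sequential Bayesian updating:

Initial prior: P(H) = 0.6107

Update 1:
  P(E) = 0.6929 × 0.6107 + 0.2161 × 0.3893 = 0.42315403 + 0.08412773 = 0.50728176
  P(H|E) = 0.42315403 / 0.50728176 = 0.8342

Update 2:
  P(E) = 0.6929 × 0.8342 + 0.2161 × 0.1658 = 0.57801718 + 0.03582938 = 0.61384656
  P(H|E) = 0.57801718 / 0.61384656 = 0.9416

Final posterior: 0.9416


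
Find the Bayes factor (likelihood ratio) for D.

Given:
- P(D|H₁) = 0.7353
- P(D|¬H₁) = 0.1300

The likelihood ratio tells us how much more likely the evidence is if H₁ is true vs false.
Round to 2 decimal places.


Likelihood Ratio (LR) = P(D|H₁) / P(D|¬H₁)

LR = 0.7353 / 0.1300
   = 5.66

The evidence is 5.66 times more likely if H₁ is true than if H₁ is false.
Since LR > 1, the evidence supports H₁ over ¬H₁.


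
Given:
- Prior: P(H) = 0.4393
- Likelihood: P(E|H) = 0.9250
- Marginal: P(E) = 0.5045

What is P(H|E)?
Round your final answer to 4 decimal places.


Using Bayes' theorem:

P(H|E) = P(E|H) × P(H) / P(E)
       = 0.9250 × 0.4393 / 0.5045
       = 0.40635250 / 0.5045
       = 0.8055

The evidence strengthens our belief in H.
Prior: 0.4393 → Posterior: 0.8055


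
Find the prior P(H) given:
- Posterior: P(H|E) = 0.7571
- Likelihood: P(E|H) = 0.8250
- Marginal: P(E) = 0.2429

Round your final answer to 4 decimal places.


From Bayes' theorem: P(H|E) = P(E|H) × P(H) / P(E)

Rearranging for P(H):
P(H) = P(H|E) × P(E) / P(E|H)
     = 0.7571 × 0.2429 / 0.8250
     = 0.18389959 / 0.8250
     = 0.2229


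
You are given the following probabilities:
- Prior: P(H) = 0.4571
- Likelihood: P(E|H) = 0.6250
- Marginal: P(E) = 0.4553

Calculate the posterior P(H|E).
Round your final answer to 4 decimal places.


Using Bayes' theorem:

P(H|E) = P(E|H) × P(H) / P(E)
       = 0.6250 × 0.4571 / 0.4553
       = 0.28568750 / 0.4553
       = 0.6275

The evidence strengthens our belief in H.
Prior: 0.4571 → Posterior: 0.6275


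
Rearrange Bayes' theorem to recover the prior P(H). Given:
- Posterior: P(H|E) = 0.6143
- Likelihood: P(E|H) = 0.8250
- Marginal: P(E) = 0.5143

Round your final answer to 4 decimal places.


From Bayes' theorem: P(H|E) = P(E|H) × P(H) / P(E)

Rearranging for P(H):
P(H) = P(H|E) × P(E) / P(E|H)
     = 0.6143 × 0.5143 / 0.8250
     = 0.31593449 / 0.8250
     = 0.3830


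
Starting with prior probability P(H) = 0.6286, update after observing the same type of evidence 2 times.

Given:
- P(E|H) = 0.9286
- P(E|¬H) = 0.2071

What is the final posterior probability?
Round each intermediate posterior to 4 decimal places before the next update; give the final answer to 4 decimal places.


Sequential Bayesian updating:

Initial prior: P(H) = 0.6286

Update 1:
  P(E) = 0.9286 × 0.6286 + 0.2071 × 0.3714 = 0.58371796 + 0.07691694 = 0.66063490
  P(H|E) = 0.58371796 / 0.66063490 = 0.8836

Update 2:
  P(E) = 0.9286 × 0.8836 + 0.2071 × 0.1164 = 0.82051096 + 0.02410644 = 0.84461740
  P(H|E) = 0.82051096 / 0.84461740 = 0.9715

Final posterior: 0.9715


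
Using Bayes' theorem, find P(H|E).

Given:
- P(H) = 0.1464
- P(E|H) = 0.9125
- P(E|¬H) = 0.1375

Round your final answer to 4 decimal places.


Bayes' theorem: P(H|E) = P(E|H) × P(H) / P(E)

Step 1: Calculate P(E) using law of total probability
P(E) = P(E|H)P(H) + P(E|¬H)P(¬H)
     = 0.9125 × 0.1464 + 0.1375 × 0.8536
     = 0.13359000 + 0.11737000
     = 0.25096000

Step 2: Apply Bayes' theorem
P(H|E) = P(E|H) × P(H) / P(E)
       = 0.13359000 / 0.25096000
       = 0.5323


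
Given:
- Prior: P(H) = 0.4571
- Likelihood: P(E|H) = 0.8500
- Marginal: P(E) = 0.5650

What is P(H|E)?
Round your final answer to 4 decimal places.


Using Bayes' theorem:

P(H|E) = P(E|H) × P(H) / P(E)
       = 0.8500 × 0.4571 / 0.5650
       = 0.38853500 / 0.5650
       = 0.6877

The evidence strengthens our belief in H.
Prior: 0.4571 → Posterior: 0.6877


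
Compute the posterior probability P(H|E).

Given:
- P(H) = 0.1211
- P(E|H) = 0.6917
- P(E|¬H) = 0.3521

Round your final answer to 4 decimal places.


Bayes' theorem: P(H|E) = P(E|H) × P(H) / P(E)

Step 1: Calculate P(E) using law of total probability
P(E) = P(E|H)P(H) + P(E|¬H)P(¬H)
     = 0.6917 × 0.1211 + 0.3521 × 0.8789
     = 0.08376487 + 0.30946069
     = 0.39322556

Step 2: Apply Bayes' theorem
P(H|E) = P(E|H) × P(H) / P(E)
       = 0.08376487 / 0.39322556
       = 0.2130


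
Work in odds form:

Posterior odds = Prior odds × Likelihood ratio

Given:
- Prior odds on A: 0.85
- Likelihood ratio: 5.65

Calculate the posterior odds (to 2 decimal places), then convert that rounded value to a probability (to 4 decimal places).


Step 1: Calculate posterior odds
Posterior odds = Prior odds × LR
               = 0.85 × 5.65
               = 4.80

Step 2: Convert to probability
P(A|E) = Posterior odds / (1 + Posterior odds)
       = 4.80 / (1 + 4.80)
       = 4.80 / 5.80
       = 0.8276

The evidence increased P(A) from 0.4595 to 0.8276.


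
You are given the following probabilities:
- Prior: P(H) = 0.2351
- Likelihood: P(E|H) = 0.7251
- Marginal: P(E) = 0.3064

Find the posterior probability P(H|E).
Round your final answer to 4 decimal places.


Using Bayes' theorem:

P(H|E) = P(E|H) × P(H) / P(E)
       = 0.7251 × 0.2351 / 0.3064
       = 0.17047101 / 0.3064
       = 0.5564

The evidence strengthens our belief in H.
Prior: 0.2351 → Posterior: 0.5564


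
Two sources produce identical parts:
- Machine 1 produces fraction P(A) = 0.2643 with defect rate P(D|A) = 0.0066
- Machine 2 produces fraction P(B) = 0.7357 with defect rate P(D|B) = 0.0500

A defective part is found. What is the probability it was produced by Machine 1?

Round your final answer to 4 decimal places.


Let A = from Machine 1, D = defective

Given:
- P(A) = 0.2643, P(B) = 0.7357
- P(D|A) = 0.0066, P(D|B) = 0.0500

Step 1: Find P(D)
P(D) = P(D|A)P(A) + P(D|B)P(B)
     = 0.0066 × 0.2643 + 0.0500 × 0.7357
     = 0.00174438 + 0.03678500
     = 0.03852938

Step 2: Apply Bayes' theorem
P(A|D) = P(D|A)P(A) / P(D)
       = 0.00174438 / 0.03852938
       = 0.0453


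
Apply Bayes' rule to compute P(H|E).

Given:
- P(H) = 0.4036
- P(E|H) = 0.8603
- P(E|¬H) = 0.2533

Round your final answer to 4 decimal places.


Bayes' theorem: P(H|E) = P(E|H) × P(H) / P(E)

Step 1: Calculate P(E) using law of total probability
P(E) = P(E|H)P(H) + P(E|¬H)P(¬H)
     = 0.8603 × 0.4036 + 0.2533 × 0.5964
     = 0.34721708 + 0.15106812
     = 0.49828520

Step 2: Apply Bayes' theorem
P(H|E) = P(E|H) × P(H) / P(E)
       = 0.34721708 / 0.49828520
       = 0.6968


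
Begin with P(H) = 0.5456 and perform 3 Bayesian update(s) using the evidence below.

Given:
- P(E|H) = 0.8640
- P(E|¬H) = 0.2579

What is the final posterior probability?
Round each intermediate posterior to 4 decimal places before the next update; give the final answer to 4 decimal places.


Sequential Bayesian updating:

Initial prior: P(H) = 0.5456

Update 1:
  P(E) = 0.8640 × 0.5456 + 0.2579 × 0.4544 = 0.47139840 + 0.11718976 = 0.58858816
  P(H|E) = 0.47139840 / 0.58858816 = 0.8009

Update 2:
  P(E) = 0.8640 × 0.8009 + 0.2579 × 0.1991 = 0.69197760 + 0.05134789 = 0.74332549
  P(H|E) = 0.69197760 / 0.74332549 = 0.9309

Update 3:
  P(E) = 0.8640 × 0.9309 + 0.2579 × 0.0691 = 0.80429760 + 0.01782089 = 0.82211849
  P(H|E) = 0.80429760 / 0.82211849 = 0.9783

Final posterior: 0.9783
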